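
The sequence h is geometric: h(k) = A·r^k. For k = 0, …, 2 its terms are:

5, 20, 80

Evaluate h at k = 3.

Consecutive ratio: 20/5 = 4, and 80/20 = 4, so r = 4.
Then A·4^0 = 5 gives A = 5, and h(k) = 5·4^k.
h(3) = 5·4^3 = 320.

320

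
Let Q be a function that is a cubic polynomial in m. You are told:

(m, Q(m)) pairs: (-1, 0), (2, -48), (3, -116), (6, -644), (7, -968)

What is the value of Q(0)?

-2

Write Q(m) = am³ + bm² + cm + d; the 5 given values yield a linear system in the 4 coefficients.
Solving, Q(m) = -2m³ - 5m² - 5m - 2.
Then Q(0) = -2.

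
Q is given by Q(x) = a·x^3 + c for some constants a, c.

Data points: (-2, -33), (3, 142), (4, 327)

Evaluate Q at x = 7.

From Q(-2) = -33 and Q(3) = 142: -8a + c = -33 and 27a + c = 142.
Subtracting: 35a = 175, so a = 5; then c = -33 − 5·(-8) = 7.
So Q(x) = 5x³ + 7, and Q(7) = 1722.

1722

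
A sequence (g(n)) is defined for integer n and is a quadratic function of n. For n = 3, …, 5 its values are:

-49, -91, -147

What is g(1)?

-7

Write g(n) = an² + bn + c; the 3 given values yield a linear system in the 3 coefficients.
Solving, g(n) = -7n² + 7n - 7.
Then g(1) = -7.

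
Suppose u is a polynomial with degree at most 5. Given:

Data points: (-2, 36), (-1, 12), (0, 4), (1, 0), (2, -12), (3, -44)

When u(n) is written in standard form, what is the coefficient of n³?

First differences: -24, -8, -4, -12, -32. Second differences: 16, 4, -8, -20. Third differences: -12, -12, -12.
Level-3 differences are constant, so u has degree 3.
Fitting a degree-3 polynomial gives u(n) = -2n³ + 2n² - 4n + 4.
The coefficient of n³ is -2.

-2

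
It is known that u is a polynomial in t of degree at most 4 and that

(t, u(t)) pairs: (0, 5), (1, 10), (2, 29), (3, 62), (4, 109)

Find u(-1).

14

Write u(t) = at^4 + bt³ + ct² + dt + e; the 5 given values yield a linear system in the 5 coefficients.
Solving, the top 2 coefficients vanish, and u(t) = 7t² - 2t + 5.
Then u(-1) = 14.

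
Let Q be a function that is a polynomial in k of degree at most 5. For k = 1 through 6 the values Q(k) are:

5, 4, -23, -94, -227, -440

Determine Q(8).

Write Q(k) = ak^5 + bk^4 + ck³ + dk² + ek + p; the 6 given values yield a linear system in the 6 coefficients.
Solving, the top 2 coefficients vanish, and Q(k) = -3k³ + 5k² + 5k - 2.
Then Q(8) = -1178.

-1178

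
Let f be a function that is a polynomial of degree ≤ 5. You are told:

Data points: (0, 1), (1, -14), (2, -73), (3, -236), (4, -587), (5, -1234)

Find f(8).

First differences: -15, -59, -163, -351, -647. Second differences: -44, -104, -188, -296. Third differences: -60, -84, -108. Fourth differences: -24, -24.
Level-4 differences are constant, so f has degree 4.
Fitting a degree-4 polynomial gives f(x) = -x^4 - 4x³ - 3x² - 7x + 1.
Then f(8) = -6391.

-6391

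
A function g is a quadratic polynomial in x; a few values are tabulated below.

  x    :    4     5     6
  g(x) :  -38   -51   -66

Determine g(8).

-102

Write g(x) = ax² + bx + c; the 3 given values yield a linear system in the 3 coefficients.
Solving, g(x) = -x² - 4x - 6.
Then g(8) = -102.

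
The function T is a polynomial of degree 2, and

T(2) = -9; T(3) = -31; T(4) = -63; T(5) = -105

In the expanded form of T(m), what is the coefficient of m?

First differences: -22, -32, -42. Second differences: -10, -10.
Level-2 differences are constant, so T has degree 2.
Fitting a degree-2 polynomial gives T(m) = -5m² + 3m + 5.
The coefficient of m is 3.

3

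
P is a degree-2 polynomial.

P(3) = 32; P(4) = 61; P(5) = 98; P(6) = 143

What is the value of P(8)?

First differences: 29, 37, 45. Second differences: 8, 8.
Level-2 differences are constant, so P has degree 2.
Fitting a degree-2 polynomial gives P(t) = 4t² + t - 7.
Then P(8) = 257.

257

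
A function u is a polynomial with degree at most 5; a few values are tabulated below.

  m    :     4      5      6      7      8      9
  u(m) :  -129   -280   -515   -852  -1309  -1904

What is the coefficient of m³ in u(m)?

Write u(m) = am^5 + bm^4 + cm³ + dm² + em + p; the 6 given values yield a linear system in the 6 coefficients.
Solving, the top 2 coefficients vanish, and u(m) = -3m³ + 3m² + 5m - 5.
The coefficient of m³ is -3.

-3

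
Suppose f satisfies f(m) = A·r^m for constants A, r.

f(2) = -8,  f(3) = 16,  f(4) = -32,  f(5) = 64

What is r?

-2

Consecutive ratio: 16/(-8) = -2, and -32/16 = -2, so r = -2.
Then A·(-2)^2 = -8 gives A = -2, and f(m) = -2·(-2)^m.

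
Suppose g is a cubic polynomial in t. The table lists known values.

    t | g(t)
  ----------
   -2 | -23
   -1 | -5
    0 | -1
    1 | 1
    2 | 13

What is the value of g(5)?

229

First differences: 18, 4, 2, 12. Second differences: -14, -2, 10. Third differences: 12, 12.
Level-3 differences are constant, so g has degree 3.
Fitting a degree-3 polynomial gives g(t) = 2t³ - t² + t - 1.
Then g(5) = 229.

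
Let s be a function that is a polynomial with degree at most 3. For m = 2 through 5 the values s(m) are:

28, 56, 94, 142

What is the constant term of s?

2

Write s(m) = am³ + bm² + cm + d; the 4 given values yield a linear system in the 4 coefficients.
Solving, the leading coefficient vanishes, and s(m) = 5m² + 3m + 2.
The constant term is s(0) = 2.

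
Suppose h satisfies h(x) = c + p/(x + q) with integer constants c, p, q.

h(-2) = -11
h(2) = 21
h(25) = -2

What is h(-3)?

-9

(h(x) − c)(x + q) = p for each data point; the three points give a linear system in c and q, then p follows.
Solving: c = -3, q = -1, p = 24, so h(x) = -3 + 24/(x − 1).
Then h(-3) = -3 + 24/(-4) = -9.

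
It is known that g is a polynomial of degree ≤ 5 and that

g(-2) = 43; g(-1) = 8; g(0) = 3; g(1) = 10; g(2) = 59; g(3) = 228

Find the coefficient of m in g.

0

First differences: -35, -5, 7, 49, 169. Second differences: 30, 12, 42, 120. Third differences: -18, 30, 78. Fourth differences: 48, 48.
Level-4 differences are constant, so g has degree 4.
Fitting a degree-4 polynomial gives g(m) = 2m^4 + m³ + 4m² + 3.
The coefficient of m is 0.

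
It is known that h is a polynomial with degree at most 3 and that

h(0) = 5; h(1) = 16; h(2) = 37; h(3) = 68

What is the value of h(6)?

221

First differences: 11, 21, 31. Second differences: 10, 10.
Level-2 differences are constant, so h has degree 2.
Fitting a degree-2 polynomial gives h(m) = 5m² + 6m + 5.
Then h(6) = 221.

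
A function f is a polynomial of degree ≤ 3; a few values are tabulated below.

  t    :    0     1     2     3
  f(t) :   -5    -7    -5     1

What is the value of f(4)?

11

First differences: -2, 2, 6. Second differences: 4, 4.
Level-2 differences are constant, so f has degree 2.
Extending the table by one column gives the next first difference 10, so f(4) = 1 + 10 = 11.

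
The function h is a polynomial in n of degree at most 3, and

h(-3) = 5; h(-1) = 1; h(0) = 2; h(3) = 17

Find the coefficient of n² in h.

1

Write h(n) = an³ + bn² + cn + d; the 4 given values yield a linear system in the 4 coefficients.
Solving, the leading coefficient vanishes, and h(n) = n² + 2n + 2.
The coefficient of n² is 1.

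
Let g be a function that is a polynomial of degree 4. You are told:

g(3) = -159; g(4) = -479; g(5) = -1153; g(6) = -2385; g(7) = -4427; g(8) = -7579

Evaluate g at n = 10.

First differences: -320, -674, -1232, -2042, -3152. Second differences: -354, -558, -810, -1110. Third differences: -204, -252, -300. Fourth differences: -48, -48.
Level-4 differences are constant, so g has degree 4.
Fitting a degree-4 polynomial gives g(n) = -2n^4 + 2n³ - 7n² + 5n - 3.
Then g(10) = -18653.

-18653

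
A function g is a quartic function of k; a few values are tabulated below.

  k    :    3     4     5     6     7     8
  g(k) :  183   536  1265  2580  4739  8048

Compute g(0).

First differences: 353, 729, 1315, 2159, 3309. Second differences: 376, 586, 844, 1150. Third differences: 210, 258, 306. Fourth differences: 48, 48.
Level-4 differences are constant, so g has degree 4.
Fitting a degree-4 polynomial gives g(k) = 2k^4 - k³ + 6k² - 2k.
Then g(0) = 0.

0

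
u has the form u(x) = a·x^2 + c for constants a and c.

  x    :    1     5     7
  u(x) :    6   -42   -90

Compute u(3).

From u(1) = 6 and u(5) = -42: 1a + c = 6 and 25a + c = -42.
Subtracting: 24a = -48, so a = -2; then c = 6 − (-2)·1 = 8.
So u(x) = -2x² + 8, and u(3) = -10.

-10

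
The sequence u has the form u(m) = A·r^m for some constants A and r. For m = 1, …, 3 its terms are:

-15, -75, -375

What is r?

5

Consecutive ratio: -75/(-15) = 5, and -375/(-75) = 5, so r = 5.
Then A·5^1 = -15 gives A = -3, and u(m) = -3·5^m.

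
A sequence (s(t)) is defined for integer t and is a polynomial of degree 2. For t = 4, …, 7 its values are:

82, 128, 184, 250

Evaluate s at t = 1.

First differences: 46, 56, 66. Second differences: 10, 10.
Level-2 differences are constant, so s has degree 2.
Fitting a degree-2 polynomial gives s(t) = 5t² + t - 2.
Then s(1) = 4.

4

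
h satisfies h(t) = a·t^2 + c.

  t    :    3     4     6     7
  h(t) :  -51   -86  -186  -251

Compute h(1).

-11

From h(3) = -51 and h(4) = -86: 9a + c = -51 and 16a + c = -86.
Subtracting: 7a = -35, so a = -5; then c = -51 − (-5)·9 = -6.
So h(t) = -5t² − 6, and h(1) = -11.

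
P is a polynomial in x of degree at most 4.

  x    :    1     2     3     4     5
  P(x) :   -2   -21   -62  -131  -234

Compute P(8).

First differences: -19, -41, -69, -103. Second differences: -22, -28, -34. Third differences: -6, -6.
Level-3 differences are constant, so P has degree 3.
Fitting a degree-3 polynomial gives P(x) = -x³ - 5x² + 3x + 1.
Then P(8) = -807.

-807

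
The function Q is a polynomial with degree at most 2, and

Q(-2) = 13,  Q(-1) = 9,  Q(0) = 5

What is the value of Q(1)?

First differences: -4, -4.
Level-1 differences are constant, so Q has degree 1.
Fitting a degree-1 polynomial gives Q(k) = -4k + 5.
Then Q(1) = 1.

1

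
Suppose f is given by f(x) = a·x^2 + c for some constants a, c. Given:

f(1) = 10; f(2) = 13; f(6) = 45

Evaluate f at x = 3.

From f(1) = 10 and f(2) = 13: 1a + c = 10 and 4a + c = 13.
Subtracting: 3a = 3, so a = 1; then c = 10 − 1·1 = 9.
So f(x) = 1x² + 9, and f(3) = 18.

18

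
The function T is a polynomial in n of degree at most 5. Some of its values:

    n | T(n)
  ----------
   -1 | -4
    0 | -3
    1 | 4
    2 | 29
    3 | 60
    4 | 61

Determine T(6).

-291

Write T(n) = an^5 + bn^4 + cn³ + dn² + en + p; the 6 given values yield a linear system in the 6 coefficients.
Solving, the leading coefficient vanishes, and T(n) = -n^4 + 4n³ + 4n² - 3.
Then T(6) = -291.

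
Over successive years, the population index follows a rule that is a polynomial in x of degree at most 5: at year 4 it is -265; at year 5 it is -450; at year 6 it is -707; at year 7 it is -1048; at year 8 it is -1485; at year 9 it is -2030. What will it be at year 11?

-3492

Write the value at x as Q(x).
Write Q(x) = ax^5 + bx^4 + cx³ + dx² + ex + p; the 6 given values yield a linear system in the 6 coefficients.
Solving, the top 2 coefficients vanish, and Q(x) = -2x³ - 6x² - 9x - 5.
Then Q(11) = -3492.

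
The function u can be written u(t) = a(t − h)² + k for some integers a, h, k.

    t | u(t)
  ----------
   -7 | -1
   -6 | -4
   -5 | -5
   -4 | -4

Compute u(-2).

First differences -3, -1, 1; second difference 2 = 2a, so a = 1.
Expanding, the t-coefficient is −2ah = -2h; matching it to the data gives h = -5, and then k = -5.
So u(t) = 1(t + 5)² − 5.
u(-2) = 1·3² − 5 = 4.

4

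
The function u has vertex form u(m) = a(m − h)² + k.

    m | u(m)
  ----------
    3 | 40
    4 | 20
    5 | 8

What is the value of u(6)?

First differences -20, -12; second difference 8 = 2a, so a = 4.
Expanding, the m-coefficient is −2ah = -8h; matching it to the data gives h = 6, and then k = 4.
So u(m) = 4(m − 6)² + 4.
u(6) = 4·0² + 4 = 4.

4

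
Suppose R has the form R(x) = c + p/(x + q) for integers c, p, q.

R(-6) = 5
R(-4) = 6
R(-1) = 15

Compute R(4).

(R(x) − c)(x + q) = p for each data point; the three points give a linear system in c and q, then p follows.
Solving: c = 3, q = 0, p = -12, so R(x) = 3 − 12/(x + 0).
Then R(4) = 3 − 12/4 = 0.

0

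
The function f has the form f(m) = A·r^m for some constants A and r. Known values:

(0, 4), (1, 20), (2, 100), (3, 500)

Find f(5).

Consecutive ratio: 20/4 = 5, and 100/20 = 5, so r = 5.
Then A·5^0 = 4 gives A = 4, and f(m) = 4·5^m.
f(5) = 4·5^5 = 12500.

12500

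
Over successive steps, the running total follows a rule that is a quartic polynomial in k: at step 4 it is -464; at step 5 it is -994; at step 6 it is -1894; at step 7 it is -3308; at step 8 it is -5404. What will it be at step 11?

-17824

Write the value at k as u(k).
Write u(k) = ak^4 + bk³ + ck² + dk + e; the 5 given values yield a linear system in the 5 coefficients.
Solving, u(k) = -k^4 - 2k³ - 4k² - 3k - 4.
Then u(11) = -17824.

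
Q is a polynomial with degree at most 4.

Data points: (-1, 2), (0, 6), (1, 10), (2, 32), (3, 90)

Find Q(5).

First differences: 4, 4, 22, 58. Second differences: 0, 18, 36. Third differences: 18, 18.
Level-3 differences are constant, so Q has degree 3.
Fitting a degree-3 polynomial gives Q(k) = 3k³ + k + 6.
Then Q(5) = 386.

386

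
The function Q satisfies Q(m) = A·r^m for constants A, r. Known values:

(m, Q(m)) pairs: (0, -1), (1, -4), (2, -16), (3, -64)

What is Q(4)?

-256

Consecutive ratio: -4/(-1) = 4, and -16/(-4) = 4, so r = 4.
Then A·4^0 = -1 gives A = -1, and Q(m) = -1·4^m.
Q(4) = -1·4^4 = -256.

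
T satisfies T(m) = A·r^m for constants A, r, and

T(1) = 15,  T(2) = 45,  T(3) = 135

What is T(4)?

405

Consecutive ratio: 45/15 = 3, and 135/45 = 3, so r = 3.
Then A·3^1 = 15 gives A = 5, and T(m) = 5·3^m.
T(4) = 5·3^4 = 405.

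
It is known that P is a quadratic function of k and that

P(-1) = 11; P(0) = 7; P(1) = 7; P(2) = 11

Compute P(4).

31

Write P(k) = ak² + bk + c; the 4 given values yield a linear system in the 3 coefficients.
Solving, P(k) = 2k² - 2k + 7.
Then P(4) = 31.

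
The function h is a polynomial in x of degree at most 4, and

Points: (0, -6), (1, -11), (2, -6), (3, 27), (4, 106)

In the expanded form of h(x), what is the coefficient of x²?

First differences: -5, 5, 33, 79. Second differences: 10, 28, 46. Third differences: 18, 18.
Level-3 differences are constant, so h has degree 3.
Fitting a degree-3 polynomial gives h(x) = 3x³ - 4x² - 4x - 6.
The coefficient of x² is -4.

-4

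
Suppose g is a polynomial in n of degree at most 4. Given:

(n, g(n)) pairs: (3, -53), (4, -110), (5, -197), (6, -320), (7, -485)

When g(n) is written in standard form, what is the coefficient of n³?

-1

First differences: -57, -87, -123, -165. Second differences: -30, -36, -42. Third differences: -6, -6.
Level-3 differences are constant, so g has degree 3.
Fitting a degree-3 polynomial gives g(n) = -n³ - 3n² + n - 2.
The coefficient of n³ is -1.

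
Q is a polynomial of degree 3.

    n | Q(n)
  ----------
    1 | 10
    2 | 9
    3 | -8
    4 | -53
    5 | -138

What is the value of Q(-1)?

12

First differences: -1, -17, -45, -85. Second differences: -16, -28, -40. Third differences: -12, -12.
Level-3 differences are constant, so Q has degree 3.
Fitting a degree-3 polynomial gives Q(n) = -2n³ + 4n² + n + 7.
Then Q(-1) = 12.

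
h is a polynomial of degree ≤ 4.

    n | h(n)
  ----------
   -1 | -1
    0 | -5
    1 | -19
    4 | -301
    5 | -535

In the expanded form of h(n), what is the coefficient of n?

-6

Write h(n) = an^4 + bn³ + cn² + dn + e; the 5 given values yield a linear system in the 5 coefficients.
Solving, the leading coefficient vanishes, and h(n) = -3n³ - 5n² - 6n - 5.
The coefficient of n is -6.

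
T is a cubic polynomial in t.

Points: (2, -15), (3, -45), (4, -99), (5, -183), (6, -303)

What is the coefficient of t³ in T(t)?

-1

First differences: -30, -54, -84, -120. Second differences: -24, -30, -36. Third differences: -6, -6.
Level-3 differences are constant, so T has degree 3.
Fitting a degree-3 polynomial gives T(t) = -t³ - 3t² + 4t - 3.
The coefficient of t³ is -1.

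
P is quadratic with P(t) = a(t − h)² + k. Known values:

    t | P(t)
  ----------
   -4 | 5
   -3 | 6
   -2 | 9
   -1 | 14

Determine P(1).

30

First differences 1, 3, 5; second difference 2 = 2a, so a = 1.
Expanding, the t-coefficient is −2ah = -2h; matching it to the data gives h = -4, and then k = 5.
So P(t) = 1(t + 4)² + 5.
P(1) = 1·5² + 5 = 30.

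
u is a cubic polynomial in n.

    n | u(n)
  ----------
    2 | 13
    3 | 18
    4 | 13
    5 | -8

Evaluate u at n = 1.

Write u(n) = an³ + bn² + cn + d; the 4 given values yield a linear system in the 4 coefficients.
Solving, u(n) = -n³ + 4n² + 4n - 3.
Then u(1) = 4.

4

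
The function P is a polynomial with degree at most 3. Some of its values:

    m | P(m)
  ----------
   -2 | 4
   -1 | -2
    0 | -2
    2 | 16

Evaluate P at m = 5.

88

Write P(m) = am³ + bm² + cm + d; the 4 given values yield a linear system in the 4 coefficients.
Solving, the leading coefficient vanishes, and P(m) = 3m² + 3m - 2.
Then P(5) = 88.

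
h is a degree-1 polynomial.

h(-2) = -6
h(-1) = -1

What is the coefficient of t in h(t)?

Write h(t) = at + b; the 2 given values yield a linear system in the 2 coefficients.
Solving, h(t) = 5t + 4.
The coefficient of t is 5.

5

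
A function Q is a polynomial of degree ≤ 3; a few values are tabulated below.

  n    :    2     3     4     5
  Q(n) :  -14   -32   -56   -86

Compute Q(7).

-164

First differences: -18, -24, -30. Second differences: -6, -6.
Level-2 differences are constant, so Q has degree 2.
Fitting a degree-2 polynomial gives Q(n) = -3n² - 3n + 4.
Then Q(7) = -164.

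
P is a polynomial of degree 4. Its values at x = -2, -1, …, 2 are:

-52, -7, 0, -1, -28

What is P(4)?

-472

Write P(x) = ax^4 + bx³ + cx² + dx + e; the 5 given values yield a linear system in the 5 coefficients.
Solving, P(x) = -2x^4 + x³ - 2x² + 2x.
Then P(4) = -472.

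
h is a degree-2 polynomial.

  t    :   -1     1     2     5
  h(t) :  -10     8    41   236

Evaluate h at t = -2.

5

Write h(t) = at² + bt + c; the 4 given values yield a linear system in the 3 coefficients.
Solving, h(t) = 8t² + 9t - 9.
Then h(-2) = 5.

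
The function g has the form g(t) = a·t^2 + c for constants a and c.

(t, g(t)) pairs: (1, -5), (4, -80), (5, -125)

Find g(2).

From g(1) = -5 and g(4) = -80: 1a + c = -5 and 16a + c = -80.
Subtracting: 15a = -75, so a = -5; then c = -5 − (-5)·1 = 0.
So g(t) = -5t² + 0, and g(2) = -20.

-20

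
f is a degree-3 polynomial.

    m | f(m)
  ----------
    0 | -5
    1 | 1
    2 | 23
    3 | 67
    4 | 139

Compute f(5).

Write f(m) = am³ + bm² + cm + d; the 5 given values yield a linear system in the 4 coefficients.
Solving, f(m) = m³ + 5m² - 5.
Then f(5) = 245.

245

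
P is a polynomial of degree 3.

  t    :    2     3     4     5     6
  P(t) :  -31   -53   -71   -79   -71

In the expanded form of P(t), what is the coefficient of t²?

-7

First differences: -22, -18, -8, 8. Second differences: 4, 10, 16. Third differences: 6, 6.
Level-3 differences are constant, so P has degree 3.
Fitting a degree-3 polynomial gives P(t) = t³ - 7t² - 6t + 1.
The coefficient of t² is -7.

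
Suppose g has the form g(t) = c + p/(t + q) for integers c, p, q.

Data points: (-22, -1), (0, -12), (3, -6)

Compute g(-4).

8

(g(t) − c)(t + q) = p for each data point; the three points give a linear system in c and q, then p follows.
Solving: c = -2, q = 2, p = -20, so g(t) = -2 − 20/(t + 2).
Then g(-4) = -2 − 20/(-2) = 8.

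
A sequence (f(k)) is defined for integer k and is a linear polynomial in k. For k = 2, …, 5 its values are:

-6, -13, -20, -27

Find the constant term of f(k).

8

First differences: -7, -7, -7.
Level-1 differences are constant, so f has degree 1.
Fitting a degree-1 polynomial gives f(k) = -7k + 8.
The constant term is f(0) = 8.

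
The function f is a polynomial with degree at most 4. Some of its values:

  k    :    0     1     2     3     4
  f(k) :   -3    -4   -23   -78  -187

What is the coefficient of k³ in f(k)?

Write f(k) = ak^4 + bk³ + ck² + dk + e; the 5 given values yield a linear system in the 5 coefficients.
Solving, the leading coefficient vanishes, and f(k) = -3k³ + 2k - 3.
The coefficient of k³ is -3.

-3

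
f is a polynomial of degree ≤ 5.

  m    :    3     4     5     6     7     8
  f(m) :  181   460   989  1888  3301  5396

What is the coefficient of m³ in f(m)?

2

First differences: 279, 529, 899, 1413, 2095. Second differences: 250, 370, 514, 682. Third differences: 120, 144, 168. Fourth differences: 24, 24.
Level-4 differences are constant, so f has degree 4.
Fitting a degree-4 polynomial gives f(m) = m^4 + 2m³ + 4m² + 2m + 4.
The coefficient of m³ is 2.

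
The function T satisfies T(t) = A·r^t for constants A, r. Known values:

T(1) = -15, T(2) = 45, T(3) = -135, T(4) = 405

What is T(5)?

-1215

Consecutive ratio: 45/(-15) = -3, and -135/45 = -3, so r = -3.
Then A·(-3)^1 = -15 gives A = 5, and T(t) = 5·(-3)^t.
T(5) = 5·(-3)^5 = -1215.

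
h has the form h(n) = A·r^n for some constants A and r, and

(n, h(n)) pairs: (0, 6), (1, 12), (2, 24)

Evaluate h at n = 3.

48

Consecutive ratio: 12/6 = 2, and 24/12 = 2, so r = 2.
Then A·2^0 = 6 gives A = 6, and h(n) = 6·2^n.
h(3) = 6·2^3 = 48.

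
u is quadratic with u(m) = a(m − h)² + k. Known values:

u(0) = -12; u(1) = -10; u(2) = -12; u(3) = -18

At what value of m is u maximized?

First differences 2, -2, -6; second difference -4 = 2a, so a = -2.
Expanding, the m-coefficient is −2ah = 4h; matching it to the data gives h = 1, and then k = -10.
So u(m) = -2(m − 1)² − 10.
Hence h = 1.

1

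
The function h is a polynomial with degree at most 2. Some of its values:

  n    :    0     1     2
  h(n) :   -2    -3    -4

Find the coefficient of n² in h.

0

First differences: -1, -1.
Level-1 differences are constant, so h has degree 1.
Fitting a degree-1 polynomial gives h(n) = -n - 2.
The coefficient of n² is 0.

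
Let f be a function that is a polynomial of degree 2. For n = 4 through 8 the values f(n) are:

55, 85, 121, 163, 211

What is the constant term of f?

-5

Write f(n) = an² + bn + c; the 5 given values yield a linear system in the 3 coefficients.
Solving, f(n) = 3n² + 3n - 5.
The constant term is f(0) = -5.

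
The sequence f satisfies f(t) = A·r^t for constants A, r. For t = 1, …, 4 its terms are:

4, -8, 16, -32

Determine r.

-2

Consecutive ratio: -8/4 = -2, and 16/(-8) = -2, so r = -2.
Then A·(-2)^1 = 4 gives A = -2, and f(t) = -2·(-2)^t.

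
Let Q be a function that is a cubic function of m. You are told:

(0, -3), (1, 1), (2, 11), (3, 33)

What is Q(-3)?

-39

Write Q(m) = am³ + bm² + cm + d; the 4 given values yield a linear system in the 4 coefficients.
Solving, Q(m) = m³ + 3m - 3.
Then Q(-3) = -39.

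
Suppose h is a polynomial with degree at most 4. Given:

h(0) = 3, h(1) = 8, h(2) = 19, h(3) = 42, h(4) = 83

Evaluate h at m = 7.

First differences: 5, 11, 23, 41. Second differences: 6, 12, 18. Third differences: 6, 6.
Level-3 differences are constant, so h has degree 3.
Fitting a degree-3 polynomial gives h(m) = m³ + 4m + 3.
Then h(7) = 374.

374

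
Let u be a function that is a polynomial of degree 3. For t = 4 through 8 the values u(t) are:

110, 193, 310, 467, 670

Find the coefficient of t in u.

4

First differences: 83, 117, 157, 203. Second differences: 34, 40, 46. Third differences: 6, 6.
Level-3 differences are constant, so u has degree 3.
Fitting a degree-3 polynomial gives u(t) = t³ + 2t² + 4t - 2.
The coefficient of t is 4.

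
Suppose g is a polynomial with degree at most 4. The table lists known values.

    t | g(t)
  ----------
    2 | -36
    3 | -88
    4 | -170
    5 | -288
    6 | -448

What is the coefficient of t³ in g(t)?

Write g(t) = at^4 + bt³ + ct² + dt + e; the 5 given values yield a linear system in the 5 coefficients.
Solving, the leading coefficient vanishes, and g(t) = -t³ - 6t² - 3t + 2.
The coefficient of t³ is -1.

-1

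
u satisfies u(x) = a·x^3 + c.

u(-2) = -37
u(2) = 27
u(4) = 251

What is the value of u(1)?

-1

From u(-2) = -37 and u(2) = 27: -8a + c = -37 and 8a + c = 27.
Subtracting: 16a = 64, so a = 4; then c = -37 − 4·(-8) = -5.
So u(x) = 4x³ − 5, and u(1) = -1.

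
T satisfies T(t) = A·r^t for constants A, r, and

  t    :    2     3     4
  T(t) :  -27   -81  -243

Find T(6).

-2187

Consecutive ratio: -81/(-27) = 3, and -243/(-81) = 3, so r = 3.
Then A·3^2 = -27 gives A = -3, and T(t) = -3·3^t.
T(6) = -3·3^6 = -2187.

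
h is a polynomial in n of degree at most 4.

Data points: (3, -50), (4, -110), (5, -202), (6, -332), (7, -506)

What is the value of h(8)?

-730

Write h(n) = an^4 + bn³ + cn² + dn + e; the 5 given values yield a linear system in the 5 coefficients.
Solving, the leading coefficient vanishes, and h(n) = -n³ - 4n² + 5n - 2.
Then h(8) = -730.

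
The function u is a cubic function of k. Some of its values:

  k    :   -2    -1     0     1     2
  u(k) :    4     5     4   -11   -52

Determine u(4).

-260

Write u(k) = ak³ + bk² + ck + d; the 5 given values yield a linear system in the 4 coefficients.
Solving, u(k) = -2k³ - 7k² - 6k + 4.
Then u(4) = -260.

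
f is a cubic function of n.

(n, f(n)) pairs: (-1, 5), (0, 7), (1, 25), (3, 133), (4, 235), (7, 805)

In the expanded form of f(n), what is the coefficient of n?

Write f(n) = an³ + bn² + cn + d; the 6 given values yield a linear system in the 4 coefficients.
Solving, f(n) = n³ + 8n² + 9n + 7.
The coefficient of n is 9.

9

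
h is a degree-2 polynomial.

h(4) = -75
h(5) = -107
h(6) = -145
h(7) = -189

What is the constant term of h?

-7

Write h(x) = ax² + bx + c; the 4 given values yield a linear system in the 3 coefficients.
Solving, h(x) = -3x² - 5x - 7.
The constant term is h(0) = -7.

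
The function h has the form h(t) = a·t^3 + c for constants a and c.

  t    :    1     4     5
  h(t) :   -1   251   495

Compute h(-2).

-37

From h(1) = -1 and h(4) = 251: 1a + c = -1 and 64a + c = 251.
Subtracting: 63a = 252, so a = 4; then c = -1 − 4·1 = -5.
So h(t) = 4t³ − 5, and h(-2) = -37.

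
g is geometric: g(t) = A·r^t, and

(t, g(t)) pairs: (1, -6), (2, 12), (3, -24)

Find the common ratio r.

Consecutive ratio: 12/(-6) = -2, and -24/12 = -2, so r = -2.
Then A·(-2)^1 = -6 gives A = 3, and g(t) = 3·(-2)^t.

-2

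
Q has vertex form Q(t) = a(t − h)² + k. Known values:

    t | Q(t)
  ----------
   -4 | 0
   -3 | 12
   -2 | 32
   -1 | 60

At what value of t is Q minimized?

First differences 12, 20, 28; second difference 8 = 2a, so a = 4.
Expanding, the t-coefficient is −2ah = -8h; matching it to the data gives h = -5, and then k = -4.
So Q(t) = 4(t + 5)² − 4.
Hence h = -5.

-5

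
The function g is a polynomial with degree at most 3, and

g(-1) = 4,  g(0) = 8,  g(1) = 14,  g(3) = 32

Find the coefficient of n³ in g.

0

Write g(n) = an³ + bn² + cn + d; the 4 given values yield a linear system in the 4 coefficients.
Solving, the leading coefficient vanishes, and g(n) = n² + 5n + 8.
The coefficient of n³ is 0.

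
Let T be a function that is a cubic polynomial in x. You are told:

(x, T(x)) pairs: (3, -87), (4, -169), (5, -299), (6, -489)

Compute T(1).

-19

Write T(x) = ax³ + bx² + cx + d; the 4 given values yield a linear system in the 4 coefficients.
Solving, T(x) = -2x³ - 8x - 9.
Then T(1) = -19.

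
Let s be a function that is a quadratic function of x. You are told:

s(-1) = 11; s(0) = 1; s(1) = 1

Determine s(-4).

101

Write s(x) = ax² + bx + c; the 3 given values yield a linear system in the 3 coefficients.
Solving, s(x) = 5x² - 5x + 1.
Then s(-4) = 101.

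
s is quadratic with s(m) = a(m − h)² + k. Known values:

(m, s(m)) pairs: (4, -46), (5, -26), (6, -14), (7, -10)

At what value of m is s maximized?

7

First differences 20, 12, 4; second difference -8 = 2a, so a = -4.
Expanding, the m-coefficient is −2ah = 8h; matching it to the data gives h = 7, and then k = -10.
So s(m) = -4(m − 7)² − 10.
Hence h = 7.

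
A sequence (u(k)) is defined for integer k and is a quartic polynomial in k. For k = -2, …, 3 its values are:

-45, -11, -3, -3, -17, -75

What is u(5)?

-563

First differences: 34, 8, 0, -14, -58. Second differences: -26, -8, -14, -44. Third differences: 18, -6, -30. Fourth differences: -24, -24.
Level-4 differences are constant, so u has degree 4.
Fitting a degree-4 polynomial gives u(k) = -k^4 + k³ - 3k² + 3k - 3.
Then u(5) = -563.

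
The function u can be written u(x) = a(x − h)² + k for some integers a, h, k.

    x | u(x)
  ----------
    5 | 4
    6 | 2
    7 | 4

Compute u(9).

First differences -2, 2; second difference 4 = 2a, so a = 2.
Expanding, the x-coefficient is −2ah = -4h; matching it to the data gives h = 6, and then k = 2.
So u(x) = 2(x − 6)² + 2.
u(9) = 2·3² + 2 = 20.

20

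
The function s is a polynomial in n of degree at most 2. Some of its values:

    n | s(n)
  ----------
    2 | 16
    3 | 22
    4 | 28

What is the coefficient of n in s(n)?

First differences: 6, 6.
Level-1 differences are constant, so s has degree 1.
Fitting a degree-1 polynomial gives s(n) = 6n + 4.
The coefficient of n is 6.

6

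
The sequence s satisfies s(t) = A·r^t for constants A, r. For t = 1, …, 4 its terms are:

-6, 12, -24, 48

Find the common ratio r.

-2

Consecutive ratio: 12/(-6) = -2, and -24/12 = -2, so r = -2.
Then A·(-2)^1 = -6 gives A = 3, and s(t) = 3·(-2)^t.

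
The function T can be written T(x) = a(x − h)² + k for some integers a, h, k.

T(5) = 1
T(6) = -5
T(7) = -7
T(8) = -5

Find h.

7

First differences -6, -2, 2; second difference 4 = 2a, so a = 2.
Expanding, the x-coefficient is −2ah = -4h; matching it to the data gives h = 7, and then k = -7.
So T(x) = 2(x − 7)² − 7.
Hence h = 7.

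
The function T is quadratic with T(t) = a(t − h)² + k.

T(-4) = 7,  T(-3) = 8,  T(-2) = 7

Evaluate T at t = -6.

First differences 1, -1; second difference -2 = 2a, so a = -1.
Expanding, the t-coefficient is −2ah = 2h; matching it to the data gives h = -3, and then k = 8.
So T(t) = -1(t + 3)² + 8.
T(-6) = -1·(-3)² + 8 = -1.

-1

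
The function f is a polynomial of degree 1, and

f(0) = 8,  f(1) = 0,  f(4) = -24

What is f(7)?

Write f(t) = at + b; the 3 given values yield a linear system in the 2 coefficients.
Solving, f(t) = -8t + 8.
Then f(7) = -48.

-48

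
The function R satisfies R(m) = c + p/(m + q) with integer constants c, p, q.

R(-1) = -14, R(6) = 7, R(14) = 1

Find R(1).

-38

(R(m) − c)(m + q) = p for each data point; the three points give a linear system in c and q, then p follows.
Solving: c = -2, q = -2, p = 36, so R(m) = -2 + 36/(m − 2).
Then R(1) = -2 + 36/(-1) = -38.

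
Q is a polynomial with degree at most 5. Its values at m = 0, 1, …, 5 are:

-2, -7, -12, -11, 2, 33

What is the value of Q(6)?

Write Q(m) = am^5 + bm^4 + cm³ + dm² + em + p; the 6 given values yield a linear system in the 6 coefficients.
Solving, the top 2 coefficients vanish, and Q(m) = m³ - 3m² - 3m - 2.
Then Q(6) = 88.

88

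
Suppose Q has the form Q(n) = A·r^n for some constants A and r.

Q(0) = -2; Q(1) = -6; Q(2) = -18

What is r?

Consecutive ratio: -6/(-2) = 3, and -18/(-6) = 3, so r = 3.
Then A·3^0 = -2 gives A = -2, and Q(n) = -2·3^n.

3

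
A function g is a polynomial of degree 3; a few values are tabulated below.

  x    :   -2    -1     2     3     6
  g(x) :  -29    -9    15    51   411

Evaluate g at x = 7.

655

Write g(x) = ax³ + bx² + cx + d; the 5 given values yield a linear system in the 4 coefficients.
Solving, g(x) = 2x³ - x² + 3x - 3.
Then g(7) = 655.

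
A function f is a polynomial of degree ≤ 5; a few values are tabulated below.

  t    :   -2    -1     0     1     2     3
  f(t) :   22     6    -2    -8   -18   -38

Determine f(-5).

178

Write f(t) = at^5 + bt^4 + ct³ + dt² + et + p; the 6 given values yield a linear system in the 6 coefficients.
Solving, the top 2 coefficients vanish, and f(t) = -t³ + t² - 6t - 2.
Then f(-5) = 178.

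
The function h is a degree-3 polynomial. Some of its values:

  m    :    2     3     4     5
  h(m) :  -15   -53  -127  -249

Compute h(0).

1

Write h(m) = am³ + bm² + cm + d; the 4 given values yield a linear system in the 4 coefficients.
Solving, h(m) = -2m³ + 1.
Then h(0) = 1.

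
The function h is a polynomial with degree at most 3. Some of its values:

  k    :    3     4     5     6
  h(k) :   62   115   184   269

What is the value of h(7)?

370

First differences: 53, 69, 85. Second differences: 16, 16.
Level-2 differences are constant, so h has degree 2.
Extending the table by one column gives the next first difference 101, so h(7) = 269 + 101 = 370.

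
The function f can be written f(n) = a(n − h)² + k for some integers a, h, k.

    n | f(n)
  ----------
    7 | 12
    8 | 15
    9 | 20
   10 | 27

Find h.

First differences 3, 5, 7; second difference 2 = 2a, so a = 1.
Expanding, the n-coefficient is −2ah = -2h; matching it to the data gives h = 6, and then k = 11.
So f(n) = 1(n − 6)² + 11.
Hence h = 6.

6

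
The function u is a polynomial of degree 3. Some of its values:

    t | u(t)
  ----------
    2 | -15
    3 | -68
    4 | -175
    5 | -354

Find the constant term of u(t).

Write u(t) = at³ + bt² + ct + d; the 4 given values yield a linear system in the 4 coefficients.
Solving, u(t) = -3t³ + 4t + 1.
The constant term is u(0) = 1.

1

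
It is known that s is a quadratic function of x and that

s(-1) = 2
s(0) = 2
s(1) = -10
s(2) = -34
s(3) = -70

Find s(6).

First differences: 0, -12, -24, -36. Second differences: -12, -12, -12.
Level-2 differences are constant, so s has degree 2.
Fitting a degree-2 polynomial gives s(x) = -6x² - 6x + 2.
Then s(6) = -250.

-250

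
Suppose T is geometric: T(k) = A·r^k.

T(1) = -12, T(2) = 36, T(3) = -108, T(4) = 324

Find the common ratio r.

-3

Consecutive ratio: 36/(-12) = -3, and -108/36 = -3, so r = -3.
Then A·(-3)^1 = -12 gives A = 4, and T(k) = 4·(-3)^k.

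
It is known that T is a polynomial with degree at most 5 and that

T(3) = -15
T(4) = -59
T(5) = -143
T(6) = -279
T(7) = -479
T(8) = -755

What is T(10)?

First differences: -44, -84, -136, -200, -276. Second differences: -40, -52, -64, -76. Third differences: -12, -12, -12.
Level-3 differences are constant, so T has degree 3.
Fitting a degree-3 polynomial gives T(n) = -2n³ + 4n² + 2n - 3.
Then T(10) = -1583.

-1583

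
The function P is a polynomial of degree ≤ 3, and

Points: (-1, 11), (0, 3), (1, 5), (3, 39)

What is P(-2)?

Write P(x) = ax³ + bx² + cx + d; the 4 given values yield a linear system in the 4 coefficients.
Solving, the leading coefficient vanishes, and P(x) = 5x² - 3x + 3.
Then P(-2) = 29.

29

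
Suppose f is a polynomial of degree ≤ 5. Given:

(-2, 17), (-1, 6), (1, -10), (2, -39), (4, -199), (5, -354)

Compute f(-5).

206

Write f(n) = an^5 + bn^4 + cn³ + dn² + en + p; the 6 given values yield a linear system in the 6 coefficients.
Solving, the top 2 coefficients vanish, and f(n) = -2n³ - 3n² - 6n + 1.
Then f(-5) = 206.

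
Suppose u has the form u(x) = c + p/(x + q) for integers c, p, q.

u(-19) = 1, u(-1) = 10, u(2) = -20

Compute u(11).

(u(x) − c)(x + q) = p for each data point; the three points give a linear system in c and q, then p follows.
Solving: c = 0, q = -1, p = -20, so u(x) = -20/(x − 1).
Then u(11) = 0 − 20/10 = -2.

-2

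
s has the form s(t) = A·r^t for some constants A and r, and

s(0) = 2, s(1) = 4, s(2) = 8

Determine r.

2

Consecutive ratio: 4/2 = 2, and 8/4 = 2, so r = 2.
Then A·2^0 = 2 gives A = 2, and s(t) = 2·2^t.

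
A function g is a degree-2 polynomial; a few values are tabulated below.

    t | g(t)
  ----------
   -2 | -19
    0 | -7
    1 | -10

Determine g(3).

-34

Write g(t) = at² + bt + c; the 3 given values yield a linear system in the 3 coefficients.
Solving, g(t) = -3t² - 7.
Then g(3) = -34.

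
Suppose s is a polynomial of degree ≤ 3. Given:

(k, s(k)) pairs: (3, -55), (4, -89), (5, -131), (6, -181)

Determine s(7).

-239

First differences: -34, -42, -50. Second differences: -8, -8.
Level-2 differences are constant, so s has degree 2.
Fitting a degree-2 polynomial gives s(k) = -4k² - 6k - 1.
Then s(7) = -239.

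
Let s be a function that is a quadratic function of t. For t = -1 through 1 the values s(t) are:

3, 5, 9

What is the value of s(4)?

33

Write s(t) = at² + bt + c; the 3 given values yield a linear system in the 3 coefficients.
Solving, s(t) = t² + 3t + 5.
Then s(4) = 33.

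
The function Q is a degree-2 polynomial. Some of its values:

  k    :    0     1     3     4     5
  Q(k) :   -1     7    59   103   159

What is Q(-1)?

Write Q(k) = ak² + bk + c; the 5 given values yield a linear system in the 3 coefficients.
Solving, Q(k) = 6k² + 2k - 1.
Then Q(-1) = 3.

3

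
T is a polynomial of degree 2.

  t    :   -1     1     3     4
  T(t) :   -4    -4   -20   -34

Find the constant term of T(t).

-2

Write T(t) = at² + bt + c; the 4 given values yield a linear system in the 3 coefficients.
Solving, T(t) = -2t² - 2.
The constant term is T(0) = -2.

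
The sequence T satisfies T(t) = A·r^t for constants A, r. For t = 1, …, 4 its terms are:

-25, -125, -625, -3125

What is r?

5

Consecutive ratio: -125/(-25) = 5, and -625/(-125) = 5, so r = 5.
Then A·5^1 = -25 gives A = -5, and T(t) = -5·5^t.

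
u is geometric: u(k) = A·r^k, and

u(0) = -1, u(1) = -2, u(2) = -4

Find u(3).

-8

Consecutive ratio: -2/(-1) = 2, and -4/(-2) = 2, so r = 2.
Then A·2^0 = -1 gives A = -1, and u(k) = -1·2^k.
u(3) = -1·2^3 = -8.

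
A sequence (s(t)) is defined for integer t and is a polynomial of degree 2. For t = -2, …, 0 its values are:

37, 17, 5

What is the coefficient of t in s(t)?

-8

Write s(t) = at² + bt + c; the 3 given values yield a linear system in the 3 coefficients.
Solving, s(t) = 4t² - 8t + 5.
The coefficient of t is -8.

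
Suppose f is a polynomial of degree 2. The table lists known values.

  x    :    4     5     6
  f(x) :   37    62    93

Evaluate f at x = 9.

Write f(x) = ax² + bx + c; the 3 given values yield a linear system in the 3 coefficients.
Solving, f(x) = 3x² - 2x - 3.
Then f(9) = 222.

222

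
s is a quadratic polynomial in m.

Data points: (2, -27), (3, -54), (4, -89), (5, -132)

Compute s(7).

Write s(m) = am² + bm + c; the 4 given values yield a linear system in the 3 coefficients.
Solving, s(m) = -4m² - 7m + 3.
Then s(7) = -242.

-242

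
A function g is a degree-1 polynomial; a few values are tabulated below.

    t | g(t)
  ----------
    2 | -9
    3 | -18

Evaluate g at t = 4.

Write g(t) = at + b; the 2 given values yield a linear system in the 2 coefficients.
Solving, g(t) = -9t + 9.
Then g(4) = -27.

-27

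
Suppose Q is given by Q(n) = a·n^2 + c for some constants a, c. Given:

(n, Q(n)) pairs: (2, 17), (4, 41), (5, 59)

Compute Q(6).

81

From Q(2) = 17 and Q(4) = 41: 4a + c = 17 and 16a + c = 41.
Subtracting: 12a = 24, so a = 2; then c = 17 − 2·4 = 9.
So Q(n) = 2n² + 9, and Q(6) = 81.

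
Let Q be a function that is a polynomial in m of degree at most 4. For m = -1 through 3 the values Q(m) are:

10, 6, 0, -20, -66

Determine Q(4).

-150

First differences: -4, -6, -20, -46. Second differences: -2, -14, -26. Third differences: -12, -12.
Level-3 differences are constant, so Q has degree 3.
Fitting a degree-3 polynomial gives Q(m) = -2m³ - m² - 3m + 6.
Then Q(4) = -150.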